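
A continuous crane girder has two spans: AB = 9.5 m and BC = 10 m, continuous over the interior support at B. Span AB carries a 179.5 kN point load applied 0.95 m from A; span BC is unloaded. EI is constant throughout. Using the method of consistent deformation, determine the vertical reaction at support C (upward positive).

R_C = -4.112 kN

Take M_B as the redundant. Released structure: two simple spans AB and BC with a hinge at B.
Rotations at B on the released spans (each span's end-slope, ×1/EI):
  span AB: point load 179.5 at a = 0.95: Pab(L + a)/(6LEI) = 267.3/EI
  relative rotation θ_0 = (267.3 + 0)/EI = 267.3/EI
A unit hogging moment at B produces rotation L₁/(3EI) + L₂/(3EI) = 6.5/EI.
Compatibility: M_B·(L₁+L₂)/(3EI) = θ_0, giving M_B = 41.12 kN·m (hogging).
Span BC, ΣM about C: R_B^{BC}·10 = 0 + 41.12, so R_B^{BC} = 4.112 kN and R_C = 0 − 4.112 = -4.112 kN.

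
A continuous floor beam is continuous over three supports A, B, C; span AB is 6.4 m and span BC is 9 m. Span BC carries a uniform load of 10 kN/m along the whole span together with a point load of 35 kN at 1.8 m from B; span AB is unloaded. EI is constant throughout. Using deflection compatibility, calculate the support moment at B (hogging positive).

Insert a hinge at B; M_B is the redundant, and each span becomes simply supported.
Discontinuity in slope at B on the released structure — sum the simple-span end rotations:
  span BC: UDL 10: wL³/(24EI) = 303.8/EI
  span BC: point load 35 at a = 1.8: Pab(L + b)/(6LEI) = 136.1/EI
  relative rotation θ_0 = (0 + 439.8)/EI = 439.8/EI
A unit hogging moment at B produces rotation L₁/(3EI) + L₂/(3EI) = 5.133/EI.
Slope continuity at B: θ_0 = M_B·5.133/EI, so M_B = 439.8/5.133 = 85.68 kN·m (hogging).

M_B = 85.68 kN·m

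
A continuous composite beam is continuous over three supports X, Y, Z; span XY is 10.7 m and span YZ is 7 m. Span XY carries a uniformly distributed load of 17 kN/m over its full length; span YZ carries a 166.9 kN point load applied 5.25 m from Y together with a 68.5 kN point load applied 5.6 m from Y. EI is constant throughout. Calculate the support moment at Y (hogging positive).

Release continuity at Y by inserting a hinge; the redundant is the internal moment M_Y. The primary structure is two simply-supported spans XY and YZ.
Discontinuity in slope at Y on the released structure — sum the simple-span end rotations:
  span XY: UDL 17: wL³/(24EI) = 867.7/EI
  span YZ: point load 166.9 at a = 5.25: Pab(L + b)/(6LEI) = 319.5/EI
  span YZ: point load 68.5 at a = 5.6: Pab(L + b)/(6LEI) = 107.4/EI
  relative rotation θ_0 = (867.7 + 426.9)/EI = 1295/EI
A unit hogging moment at Y produces rotation L₁/(3EI) + L₂/(3EI) = 5.9/EI.
Slope continuity at Y: θ_0 = M_Y·5.9/EI, so M_Y = 1295/5.9 = 219.4 kN·m (hogging).

M_Y = 219.4 kN·m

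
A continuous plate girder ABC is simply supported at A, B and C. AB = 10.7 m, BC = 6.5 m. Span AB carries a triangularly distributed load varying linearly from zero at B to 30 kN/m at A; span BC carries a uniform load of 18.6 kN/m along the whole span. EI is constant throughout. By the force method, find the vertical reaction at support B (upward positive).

R_B = 154 kN

Release continuity at B by inserting a hinge; the redundant is the internal moment M_B. The primary structure is two simply-supported spans AB and BC.
Rotations at B on the released spans (each span's end-slope, ×1/EI):
  span AB: triangular load, peak 30: 7w₀L³/(360EI) = 714.6/EI
  span BC: UDL 18.6: wL³/(24EI) = 212.8/EI
  relative rotation θ_0 = (714.6 + 212.8)/EI = 927.4/EI
A unit hogging moment at B produces rotation L₁/(3EI) + L₂/(3EI) = 5.733/EI.
Compatibility: M_B·(L₁+L₂)/(3EI) = θ_0, giving M_B = 161.8 kN·m (hogging).
Span AB, ΣM about A with M_B applied at B: R_B^{AB}·10.7 = 572.5 + 161.8, so R_B^{AB} = 68.62 kN and R_A = 160.5 − 68.62 = 91.88 kN.
Span BC, ΣM about C: R_B^{BC}·6.5 = 392.9 + 161.8, so R_B^{BC} = 85.34 kN and R_C = 120.9 − 85.34 = 35.56 kN.
R_B = 68.62 + 85.34 = 154 kN.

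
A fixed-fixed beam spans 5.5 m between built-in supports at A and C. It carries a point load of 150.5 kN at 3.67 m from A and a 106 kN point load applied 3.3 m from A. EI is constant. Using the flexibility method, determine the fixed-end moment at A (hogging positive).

Take the two fixed-end moments M_A, M_C as redundants; the released structure is the simple span AC.
On the primary (simply-supported) span, the end slopes from the loading are:
  at A: point load 150.5 at a = 3.67: Pab(L + b)/(6LEI) = 224.5/EI
  at C: point load 150.5 at a = 3.67: Pab(L + a)/(6LEI) = 280.9/EI
  at A: point load 106 at a = 3.3: Pab(L + b)/(6LEI) = 179.6/EI
  at C: point load 106 at a = 3.3: Pab(L + a)/(6LEI) = 205.2/EI
  θ_A0 = 404.1/EI,  θ_C0 = 486.1/EI
Flexibility coefficients: a unit moment at one end gives L/(3EI) there and L/(6EI) at the far end, so f₁₁ = f₂₂ = 1.833/EI and f₁₂ = f₂₁ = 0.9167/EI.
Compatibility — zero rotation at each built-in end:
  1.833 M_A + 0.9167 M_C = 404.1
  0.9167 M_A + 1.833 M_C = 486.1
Solving the pair gives M_A = 117.1 kN·m and M_C = 206.6 kN·m (hogging).

M_A = 117.1 kN·m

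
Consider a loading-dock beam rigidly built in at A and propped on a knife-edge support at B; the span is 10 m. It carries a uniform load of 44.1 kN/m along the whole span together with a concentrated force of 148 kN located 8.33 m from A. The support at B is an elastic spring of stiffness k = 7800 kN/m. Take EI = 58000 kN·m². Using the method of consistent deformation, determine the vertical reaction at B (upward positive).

Choose R_B as the redundant. The primary structure is the cantilever fixed at A.
Free-end deflection of the primary structure under the applied loading (downward +):
  UDL 44.1: wL⁴/(8EI) = 55125/EI
  point load 148 at a = 8.33: Pa²(3L − a)/(6EI) = 37090/EI
  δ_0 = 92215/EI
Tip deflection under a unit load at B: L³/(3EI) = 333.3/EI.
With EI = 58000 kN·m²: δ_0 = 1.5899 m and δ_{BB} = 0.005747 m/kN.
Compatibility — the spring shortens by R_B/k under the reaction it provides: δ_0 − R_B·δ_{BB} = R_B/k. With 1/k = 0.000128 m/kN, R_B = δ_0 / (δ_{BB} + 1/k) = 1.5899 / (0.005747 + 0.000128) = 270.6 kN.

R_B = 270.6 kN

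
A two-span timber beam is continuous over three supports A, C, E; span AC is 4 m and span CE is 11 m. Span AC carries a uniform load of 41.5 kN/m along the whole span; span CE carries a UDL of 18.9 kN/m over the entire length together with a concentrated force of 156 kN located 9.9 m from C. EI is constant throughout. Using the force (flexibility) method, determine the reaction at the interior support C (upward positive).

R_C = 302.8 kN

Insert a hinge at C; M_C is the redundant, and each span becomes simply supported.
End slopes at the hinge C, treating each span as simply supported:
  span AC: UDL 41.5: wL³/(24EI) = 110.7/EI
  span CE: UDL 18.9: wL³/(24EI) = 1048/EI
  span CE: point load 156 at a = 9.9: Pab(L + b)/(6LEI) = 311.5/EI
  relative rotation θ_0 = (110.7 + 1360)/EI = 1470/EI
A unit hogging moment at C produces rotation L₁/(3EI) + L₂/(3EI) = 5/EI.
Compatibility: M_C·(L₁+L₂)/(3EI) = θ_0, giving M_C = 294.1 kN·m (hogging).
Span AC, ΣM about A with M_C applied at C: R_C^{AC}·4 = 332 + 294.1, so R_C^{AC} = 156.5 kN and R_A = 166 − 156.5 = 9.486 kN.
Span CE, ΣM about E: R_C^{CE}·11 = 1315 + 294.1, so R_C^{CE} = 146.3 kN and R_E = 363.9 − 146.3 = 217.6 kN.
R_C = 156.5 + 146.3 = 302.8 kN.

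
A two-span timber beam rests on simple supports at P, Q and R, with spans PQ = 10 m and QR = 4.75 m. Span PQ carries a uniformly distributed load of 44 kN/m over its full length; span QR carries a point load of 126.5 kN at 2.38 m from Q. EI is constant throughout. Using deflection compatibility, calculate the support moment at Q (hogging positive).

M_Q = 409.1 kN·m

Release continuity at Q by inserting a hinge; the redundant is the internal moment M_Q. The primary structure is two simply-supported spans PQ and QR.
Discontinuity in slope at Q on the released structure — sum the simple-span end rotations:
  span PQ: UDL 44: wL³/(24EI) = 1833/EI
  span QR: point load 126.5 at a = 2.38: Pab(L + b)/(6LEI) = 178.3/EI
  relative rotation θ_0 = (1833 + 178.3)/EI = 2012/EI
A unit hogging moment at Q produces rotation L₁/(3EI) + L₂/(3EI) = 4.917/EI.
Compatibility: M_Q·(L₁+L₂)/(3EI) = θ_0, giving M_Q = 409.1 kN·m (hogging).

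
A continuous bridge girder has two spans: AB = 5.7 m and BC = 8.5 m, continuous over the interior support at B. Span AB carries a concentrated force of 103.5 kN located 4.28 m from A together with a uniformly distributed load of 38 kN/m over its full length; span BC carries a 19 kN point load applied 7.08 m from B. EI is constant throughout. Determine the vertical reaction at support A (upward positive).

R_A = 115 kN

Insert a hinge at B; M_B is the redundant, and each span becomes simply supported.
End slopes at the hinge B, treating each span as simply supported:
  span AB: point load 103.5 at a = 4.28: Pab(L + a)/(6LEI) = 183.6/EI
  span AB: UDL 38: wL³/(24EI) = 293.2/EI
  span BC: point load 19 at a = 7.08: Pab(L + b)/(6LEI) = 37.15/EI
  relative rotation θ_0 = (476.8 + 37.15)/EI = 513.9/EI
A unit hogging moment at B produces rotation L₁/(3EI) + L₂/(3EI) = 4.733/EI.
Compatibility: M_B·(L₁+L₂)/(3EI) = θ_0, giving M_B = 108.6 kN·m (hogging).
Span AB, ΣM about A with M_B applied at B: R_B^{AB}·5.7 = 1060 + 108.6, so R_B^{AB} = 205.1 kN and R_A = 320.1 − 205.1 = 115 kN.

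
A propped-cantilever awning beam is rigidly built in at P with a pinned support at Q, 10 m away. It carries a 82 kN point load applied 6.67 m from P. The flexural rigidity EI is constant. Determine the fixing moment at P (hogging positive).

Choose R_Q as the redundant. The primary structure is the cantilever fixed at P.
Free-end deflection of the primary structure under the applied loading (downward +):
  point load 82 at a = 6.67: Pa²(3L − a)/(6EI) = 14185/EI
Flexibility coefficient — unit upward force at Q: δ_{QQ} = L³/(3EI) = 333.3/EI.
The prop prevents deflection at Q: R_Q = δ_0/δ_{QQ} = 14185/333.3 = 42.55 kN.
Moment equilibrium about P: M_P = Σ(load moments about P) − R_Q·L = 546.9 − 42.55×10 = 121.4 kN·m.

M_P = 121.4 kN·m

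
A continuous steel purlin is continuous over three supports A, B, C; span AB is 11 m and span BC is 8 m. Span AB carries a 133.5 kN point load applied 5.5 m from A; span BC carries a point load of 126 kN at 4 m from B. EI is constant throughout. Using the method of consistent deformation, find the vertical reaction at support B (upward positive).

R_B = 181.3 kN

Insert a hinge at B; M_B is the redundant, and each span becomes simply supported.
Discontinuity in slope at B on the released structure — sum the simple-span end rotations:
  span AB: point load 133.5 at a = 5.5: Pab(L + a)/(6LEI) = 1010/EI
  span BC: point load 126 at a = 4: Pab(L + b)/(6LEI) = 504/EI
  relative rotation θ_0 = (1010 + 504)/EI = 1514/EI
A unit hogging moment at B produces rotation L₁/(3EI) + L₂/(3EI) = 6.333/EI.
Compatibility: M_B·(L₁+L₂)/(3EI) = θ_0, giving M_B = 239 kN·m (hogging).
Span AB, ΣM about A with M_B applied at B: R_B^{AB}·11 = 734.2 + 239, so R_B^{AB} = 88.48 kN and R_A = 133.5 − 88.48 = 45.02 kN.
Span BC, ΣM about C: R_B^{BC}·8 = 504 + 239, so R_B^{BC} = 92.87 kN and R_C = 126 − 92.87 = 33.13 kN.
R_B = 88.48 + 92.87 = 181.3 kN.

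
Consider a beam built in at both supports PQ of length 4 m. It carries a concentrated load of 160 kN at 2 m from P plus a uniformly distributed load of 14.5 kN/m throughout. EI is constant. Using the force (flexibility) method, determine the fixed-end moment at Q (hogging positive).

M_Q = 99.33 kN·m

Release both end moments; the primary structure is a simply-supported span PQ with redundants M_P and M_Q.
End rotations of the released simple span under the applied load (×1/EI):
  at P: point load 160 at a = 2: Pab(L + b)/(6LEI) = 160/EI
  at Q: point load 160 at a = 2: Pab(L + a)/(6LEI) = 160/EI
  at P: UDL 14.5: wL³/(24EI) = 38.67/EI
  at Q: UDL 14.5: wL³/(24EI) = 38.67/EI
  θ_P0 = 198.7/EI,  θ_Q0 = 198.7/EI
Flexibility coefficients: a unit moment at one end gives L/(3EI) there and L/(6EI) at the far end, so f₁₁ = f₂₂ = 1.333/EI and f₁₂ = f₂₁ = 0.6667/EI.
Compatibility — zero rotation at each built-in end:
  1.333 M_P + 0.6667 M_Q = 198.7
  0.6667 M_P + 1.333 M_Q = 198.7
Solving the pair gives M_P = 99.33 kN·m and M_Q = 99.33 kN·m (hogging).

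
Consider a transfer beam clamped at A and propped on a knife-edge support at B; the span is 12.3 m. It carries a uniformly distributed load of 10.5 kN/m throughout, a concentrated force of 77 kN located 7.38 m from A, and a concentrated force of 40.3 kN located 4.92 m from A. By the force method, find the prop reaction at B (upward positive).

Remove the prop at B; the released (primary) structure is a cantilever built in at A.
Primary-structure tip deflection at B by superposition:
  UDL 10.5: wL⁴/(8EI) = 30041/EI
  point load 77 at a = 7.38: Pa²(3L − a)/(6EI) = 20633/EI
  point load 40.3 at a = 4.92: Pa²(3L − a)/(6EI) = 5200/EI
  δ_0 = 55874/EI
Tip deflection under a unit load at B: L³/(3EI) = 620.3/EI.
Compatibility at B: δ_0 − R_B·δ_{BB} = 0, so R_B = 55874/620.3 = 90.08 kN.

R_B = 90.08 kN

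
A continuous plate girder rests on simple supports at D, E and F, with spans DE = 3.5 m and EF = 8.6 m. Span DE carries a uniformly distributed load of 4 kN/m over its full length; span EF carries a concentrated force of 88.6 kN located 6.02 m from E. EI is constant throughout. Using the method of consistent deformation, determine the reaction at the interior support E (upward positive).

Take M_E as the redundant. Released structure: two simple spans DE and EF with a hinge at E.
Rotations at E on the released spans (each span's end-slope, ×1/EI):
  span DE: UDL 4: wL³/(24EI) = 7.146/EI
  span EF: point load 88.6 at a = 6.02: Pab(L + b)/(6LEI) = 298.2/EI
  relative rotation θ_0 = (7.146 + 298.2)/EI = 305.3/EI
A unit hogging moment at E produces rotation L₁/(3EI) + L₂/(3EI) = 4.033/EI.
Slope continuity at E: θ_0 = M_E·4.033/EI, so M_E = 305.3/4.033 = 75.69 kN·m (hogging).
Span DE, ΣM about D with M_E applied at E: R_E^{DE}·3.5 = 24.5 + 75.69, so R_E^{DE} = 28.63 kN and R_D = 14 − 28.63 = -14.63 kN.
Span EF, ΣM about F: R_E^{EF}·8.6 = 228.6 + 75.69, so R_E^{EF} = 35.38 kN and R_F = 88.6 − 35.38 = 53.22 kN.
R_E = 28.63 + 35.38 = 64.01 kN.

R_E = 64.01 kN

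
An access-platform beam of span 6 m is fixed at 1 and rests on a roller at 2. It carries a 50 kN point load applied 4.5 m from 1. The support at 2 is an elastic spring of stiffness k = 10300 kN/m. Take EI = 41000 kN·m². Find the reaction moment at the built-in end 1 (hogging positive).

M_1 = 45.1 kN·m

Remove the prop at 2; the released (primary) structure is a cantilever built in at 1.
Free-end deflection of the primary structure under the applied loading (downward +):
  point load 50 at a = 4.5: Pa²(3L − a)/(6EI) = 2278/EI
Flexibility coefficient — unit upward force at 2: δ_{22} = L³/(3EI) = 72/EI.
With EI = 41000 kN·m²: δ_0 = 0.055564 m and δ_{22} = 0.001756 m/kN.
Compatibility — the spring shortens by R_2/k under the reaction it provides: δ_0 − R_2·δ_{22} = R_2/k. With 1/k = 0.000097 m/kN, R_2 = δ_0 / (δ_{22} + 1/k) = 0.055564 / (0.001756 + 0.000097) = 29.98 kN.
Moment equilibrium about 1: M_1 = Σ(load moments about 1) − R_2·L = 225 − 29.98×6 = 45.1 kN·m.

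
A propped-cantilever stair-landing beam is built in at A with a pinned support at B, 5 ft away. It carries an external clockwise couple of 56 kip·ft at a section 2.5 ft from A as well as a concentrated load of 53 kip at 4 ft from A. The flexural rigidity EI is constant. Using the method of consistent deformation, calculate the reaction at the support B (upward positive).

R_B = 49.91 kip

Release the roller at B. Primary structure: cantilever fixed at A.
Primary-structure tip deflection at B by superposition:
  clockwise couple 56 at a = 2.5: M₀a(2L − a)/(2EI) = 525/EI
  point load 53 at a = 4: Pa²(3L − a)/(6EI) = 1555/EI
  δ_0 = 2080/EI
Flexibility coefficient — unit upward force at B: δ_{BB} = L³/(3EI) = 41.67/EI.
Compatibility at B: δ_0 − R_B·δ_{BB} = 0, so R_B = 2080/41.67 = 49.91 kip.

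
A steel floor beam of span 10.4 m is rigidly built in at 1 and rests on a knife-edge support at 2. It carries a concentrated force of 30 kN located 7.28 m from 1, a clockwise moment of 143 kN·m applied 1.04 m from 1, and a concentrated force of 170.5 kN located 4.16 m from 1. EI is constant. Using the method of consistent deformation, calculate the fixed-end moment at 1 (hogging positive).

M_1 = 485.3 kN·m

Choose R_2 as the redundant. The primary structure is the cantilever fixed at 1.
Primary-structure tip deflection at 2 by superposition:
  point load 30 at a = 7.28: Pa²(3L − a)/(6EI) = 6339/EI
  clockwise couple 143 at a = 1.04: M₀a(2L − a)/(2EI) = 1469/EI
  point load 170.5 at a = 4.16: Pa²(3L − a)/(6EI) = 13297/EI
  δ_0 = 21105/EI
Tip deflection under a unit load at 2: L³/(3EI) = 375/EI.
The prop prevents deflection at 2: R_2 = δ_0/δ_{22} = 21105/375 = 56.29 kN.
Moment equilibrium about 1: M_1 = Σ(load moments about 1) − R_2·L = 1071 − 56.29×10.4 = 485.3 kN·m.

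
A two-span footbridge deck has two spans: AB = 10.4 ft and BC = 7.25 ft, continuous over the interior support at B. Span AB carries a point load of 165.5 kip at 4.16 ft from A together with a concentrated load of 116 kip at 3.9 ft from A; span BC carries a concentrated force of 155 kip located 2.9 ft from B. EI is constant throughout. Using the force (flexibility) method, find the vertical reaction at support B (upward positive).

Take M_B as the redundant. Released structure: two simple spans AB and BC with a hinge at B.
Rotations at B on the released spans (each span's end-slope, ×1/EI):
  span AB: point load 165.5 at a = 4.16: Pab(L + a)/(6LEI) = 1002/EI
  span AB: point load 116 at a = 3.9: Pab(L + a)/(6LEI) = 673.9/EI
  span BC: point load 155 at a = 2.9: Pab(L + b)/(6LEI) = 521.4/EI
  relative rotation θ_0 = (1676 + 521.4)/EI = 2198/EI
A unit hogging moment at B produces rotation L₁/(3EI) + L₂/(3EI) = 5.883/EI.
Slope continuity at B: θ_0 = M_B·5.883/EI, so M_B = 2198/5.883 = 373.6 kip·ft (hogging).
Span AB, ΣM about A with M_B applied at B: R_B^{AB}·10.4 = 1141 + 373.6, so R_B^{AB} = 145.6 kip and R_A = 281.5 − 145.6 = 135.9 kip.
Span BC, ΣM about C: R_B^{BC}·7.25 = 674.2 + 373.6, so R_B^{BC} = 144.5 kip and R_C = 155 − 144.5 = 10.48 kip.
R_B = 145.6 + 144.5 = 290.1 kip.

R_B = 290.1 kip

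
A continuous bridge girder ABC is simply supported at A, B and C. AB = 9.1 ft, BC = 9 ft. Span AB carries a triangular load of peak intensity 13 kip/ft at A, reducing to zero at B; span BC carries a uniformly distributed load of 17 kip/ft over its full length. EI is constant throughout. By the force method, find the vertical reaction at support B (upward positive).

R_B = 122.1 kip

Release continuity at B by inserting a hinge; the redundant is the internal moment M_B. The primary structure is two simply-supported spans AB and BC.
Rotations at B on the released spans (each span's end-slope, ×1/EI):
  span AB: triangular load, peak 13: 7w₀L³/(360EI) = 190.5/EI
  span BC: UDL 17: wL³/(24EI) = 516.4/EI
  relative rotation θ_0 = (190.5 + 516.4)/EI = 706.9/EI
A unit hogging moment at B produces rotation L₁/(3EI) + L₂/(3EI) = 6.033/EI.
Slope continuity at B: θ_0 = M_B·6.033/EI, so M_B = 706.9/6.033 = 117.2 kip·ft (hogging).
Span AB, ΣM about A with M_B applied at B: R_B^{AB}·9.1 = 179.4 + 117.2, so R_B^{AB} = 32.59 kip and R_A = 59.15 − 32.59 = 26.56 kip.
Span BC, ΣM about C: R_B^{BC}·9 = 688.5 + 117.2, so R_B^{BC} = 89.52 kip and R_C = 153 − 89.52 = 63.48 kip.
R_B = 32.59 + 89.52 = 122.1 kip.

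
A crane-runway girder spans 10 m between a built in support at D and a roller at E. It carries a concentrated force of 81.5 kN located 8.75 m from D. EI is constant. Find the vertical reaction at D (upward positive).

Remove the prop at E; the released (primary) structure is a cantilever built in at D.
Primary-structure tip deflection at E by superposition:
  point load 81.5 at a = 8.75: Pa²(3L − a)/(6EI) = 22099/EI
Tip deflection under a unit load at E: L³/(3EI) = 333.3/EI.
The prop prevents deflection at E: R_E = δ_0/δ_{EE} = 22099/333.3 = 66.3 kN.
Vertical equilibrium: R_D = ΣP − R_E = 81.5 − 66.3 = 15.2 kN.

R_D = 15.2 kN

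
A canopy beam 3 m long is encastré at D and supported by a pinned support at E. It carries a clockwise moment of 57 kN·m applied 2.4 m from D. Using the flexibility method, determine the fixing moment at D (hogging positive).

M_D = -25.08 kN·m

Take the reaction at E as the redundant and release it; the primary structure is a cantilever fixed at D.
Downward deflection at the released point E due to the loads:
  clockwise couple 57 at a = 2.4: M₀a(2L − a)/(2EI) = 246.2/EI
Tip deflection under a unit load at E: L³/(3EI) = 9/EI.
Compatibility at E: δ_0 − R_E·δ_{EE} = 0, so R_E = 246.2/9 = 27.36 kN.
Moment equilibrium about D: M_D = Σ(load moments about D) − R_E·L = 57 − 27.36×3 = -25.08 kN·m.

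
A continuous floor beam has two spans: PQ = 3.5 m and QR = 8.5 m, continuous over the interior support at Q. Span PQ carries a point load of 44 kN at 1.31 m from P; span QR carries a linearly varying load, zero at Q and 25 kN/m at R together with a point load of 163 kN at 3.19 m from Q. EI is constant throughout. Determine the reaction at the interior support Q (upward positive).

R_Q = 262.1 kN

Release continuity at Q by inserting a hinge; the redundant is the internal moment M_Q. The primary structure is two simply-supported spans PQ and QR.
End slopes at the hinge Q, treating each span as simply supported:
  span PQ: point load 44 at a = 1.31: Pab(L + a)/(6LEI) = 28.91/EI
  span QR: triangular load, peak 25: 7w₀L³/(360EI) = 298.5/EI
  span QR: point load 163 at a = 3.19: Pab(L + b)/(6LEI) = 747.6/EI
  relative rotation θ_0 = (28.91 + 1046)/EI = 1075/EI
A unit hogging moment at Q produces rotation L₁/(3EI) + L₂/(3EI) = 4/EI.
Compatibility: M_Q·(L₁+L₂)/(3EI) = θ_0, giving M_Q = 268.8 kN·m (hogging).
Span PQ, ΣM about P with M_Q applied at Q: R_Q^{PQ}·3.5 = 57.64 + 268.8, so R_Q^{PQ} = 93.26 kN and R_P = 44 − 93.26 = -49.26 kN.
Span QR, ΣM about R: R_Q^{QR}·8.5 = 1167 + 268.8, so R_Q^{QR} = 168.9 kN and R_R = 269.2 − 168.9 = 100.4 kN.
R_Q = 93.26 + 168.9 = 262.1 kN.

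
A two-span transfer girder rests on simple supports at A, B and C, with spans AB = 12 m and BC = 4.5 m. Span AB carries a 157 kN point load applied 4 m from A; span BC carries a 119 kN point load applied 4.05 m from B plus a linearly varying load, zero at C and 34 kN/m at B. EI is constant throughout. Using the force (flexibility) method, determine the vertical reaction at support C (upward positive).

Take M_B as the redundant. Released structure: two simple spans AB and BC with a hinge at B.
End slopes at the hinge B, treating each span as simply supported:
  span AB: point load 157 at a = 4: Pab(L + a)/(6LEI) = 1116/EI
  span BC: point load 119 at a = 4.05: Pab(L + b)/(6LEI) = 39.76/EI
  span BC: triangular load, peak 34: w₀L³/(45EI) = 68.85/EI
  relative rotation θ_0 = (1116 + 108.6)/EI = 1225/EI
A unit hogging moment at B produces rotation L₁/(3EI) + L₂/(3EI) = 5.5/EI.
Compatibility: M_B·(L₁+L₂)/(3EI) = θ_0, giving M_B = 222.7 kN·m (hogging).
Span BC, ΣM about C: R_B^{BC}·4.5 = 283.1 + 222.7, so R_B^{BC} = 112.4 kN and R_C = 195.5 − 112.4 = 83.1 kN.

R_C = 83.1 kN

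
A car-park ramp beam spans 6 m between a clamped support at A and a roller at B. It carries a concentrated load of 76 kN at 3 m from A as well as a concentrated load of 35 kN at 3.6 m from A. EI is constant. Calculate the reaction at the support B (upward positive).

Choose R_B as the redundant. The primary structure is the cantilever fixed at A.
Primary-structure tip deflection at B by superposition:
  point load 76 at a = 3: Pa²(3L − a)/(6EI) = 1710/EI
  point load 35 at a = 3.6: Pa²(3L − a)/(6EI) = 1089/EI
  δ_0 = 2799/EI
Flexibility coefficient — unit upward force at B: δ_{BB} = L³/(3EI) = 72/EI.
Compatibility at B: δ_0 − R_B·δ_{BB} = 0, so R_B = 2799/72 = 38.87 kN.

R_B = 38.87 kN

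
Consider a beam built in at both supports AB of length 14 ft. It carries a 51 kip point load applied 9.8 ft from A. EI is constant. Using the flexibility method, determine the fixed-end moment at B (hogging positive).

Take the two fixed-end moments M_A, M_B as redundants; the released structure is the simple span AB.
End rotations of the released simple span under the applied load (×1/EI):
  at A: point load 51 at a = 9.8: Pab(L + b)/(6LEI) = 454.8/EI
  at B: point load 51 at a = 9.8: Pab(L + a)/(6LEI) = 594.8/EI
  θ_A0 = 454.8/EI,  θ_B0 = 594.8/EI
Flexibility coefficients: a unit moment at one end gives L/(3EI) there and L/(6EI) at the far end, so f₁₁ = f₂₂ = 4.667/EI and f₁₂ = f₂₁ = 2.333/EI.
Compatibility — zero rotation at each built-in end:
  4.667 M_A + 2.333 M_B = 454.8
  2.333 M_A + 4.667 M_B = 594.8
Solving the pair gives M_A = 44.98 kip·ft and M_B = 105 kip·ft (hogging).

M_B = 105 kip·ft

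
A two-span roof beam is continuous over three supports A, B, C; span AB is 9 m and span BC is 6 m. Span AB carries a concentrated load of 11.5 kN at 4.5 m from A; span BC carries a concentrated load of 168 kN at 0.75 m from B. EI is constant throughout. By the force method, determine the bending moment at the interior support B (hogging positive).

M_B = 52.99 kN·m

Release continuity at B by inserting a hinge; the redundant is the internal moment M_B. The primary structure is two simply-supported spans AB and BC.
Rotations at B on the released spans (each span's end-slope, ×1/EI):
  span AB: point load 11.5 at a = 4.5: Pab(L + a)/(6LEI) = 58.22/EI
  span BC: point load 168 at a = 0.75: Pab(L + b)/(6LEI) = 206.7/EI
  relative rotation θ_0 = (58.22 + 206.7)/EI = 264.9/EI
A unit hogging moment at B produces rotation L₁/(3EI) + L₂/(3EI) = 5/EI.
Slope continuity at B: θ_0 = M_B·5/EI, so M_B = 264.9/5 = 52.99 kN·m (hogging).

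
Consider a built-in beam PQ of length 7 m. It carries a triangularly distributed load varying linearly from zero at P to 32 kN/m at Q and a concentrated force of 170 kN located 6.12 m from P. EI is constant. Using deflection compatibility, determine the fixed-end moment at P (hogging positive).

Release both end moments; the primary structure is a simply-supported span PQ with redundants M_P and M_Q.
On the primary (simply-supported) span, the end slopes from the loading are:
  at P: triangular load, peak 32: 7w₀L³/(360EI) = 213.4/EI
  at Q: triangular load, peak 32: w₀L³/(45EI) = 243.9/EI
  at P: point load 170 at a = 6.12: Pab(L + b)/(6LEI) = 171.8/EI
  at Q: point load 170 at a = 6.12: Pab(L + a)/(6LEI) = 286/EI
  θ_P0 = 385.2/EI,  θ_Q0 = 529.9/EI
Flexibility coefficients: a unit moment at one end gives L/(3EI) there and L/(6EI) at the far end, so f₁₁ = f₂₂ = 2.333/EI and f₁₂ = f₂₁ = 1.167/EI.
Compatibility — zero rotation at each built-in end:
  2.333 M_P + 1.167 M_Q = 385.2
  1.167 M_P + 2.333 M_Q = 529.9
Solving the pair gives M_P = 68.71 kN·m and M_Q = 192.8 kN·m (hogging).

M_P = 68.71 kN·m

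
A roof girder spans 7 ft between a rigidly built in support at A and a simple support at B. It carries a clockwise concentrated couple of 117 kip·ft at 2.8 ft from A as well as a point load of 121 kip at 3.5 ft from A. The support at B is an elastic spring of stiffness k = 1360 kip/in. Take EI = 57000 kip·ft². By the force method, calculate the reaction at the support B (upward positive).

Choose R_B as the redundant. The primary structure is the cantilever fixed at A.
Deflection at B on the released cantilever, summing each load's contribution:
  clockwise couple 117 at a = 2.8: M₀a(2L − a)/(2EI) = 1835/EI
  point load 121 at a = 3.5: Pa²(3L − a)/(6EI) = 4323/EI
  δ_0 = 6158/EI
Flexibility coefficient — unit upward force at B: δ_{BB} = L³/(3EI) = 114.3/EI.
With EI = 57000 kip·ft²: δ_0 = 0.10803 ft and δ_{BB} = 0.002006 ft/kip.
Compatibility — the spring shortens by R_B/k under the reaction it provides: δ_0 − R_B·δ_{BB} = R_B/k. With 1/k = 1/(1360×12) ft/kip = 0.000061 ft/kip, R_B = δ_0 / (δ_{BB} + 1/k) = 0.10803 / (0.002006 + 0.000061) = 52.26 kip.

R_B = 52.26 kip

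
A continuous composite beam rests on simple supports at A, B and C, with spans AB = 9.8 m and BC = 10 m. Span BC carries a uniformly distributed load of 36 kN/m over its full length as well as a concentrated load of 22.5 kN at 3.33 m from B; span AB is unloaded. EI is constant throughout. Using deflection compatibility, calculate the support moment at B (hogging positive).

Take M_B as the redundant. Released structure: two simple spans AB and BC with a hinge at B.
End slopes at the hinge B, treating each span as simply supported:
  span BC: UDL 36: wL³/(24EI) = 1500/EI
  span BC: point load 22.5 at a = 3.33: Pab(L + b)/(6LEI) = 138.8/EI
  relative rotation θ_0 = (0 + 1639)/EI = 1639/EI
A unit hogging moment at B produces rotation L₁/(3EI) + L₂/(3EI) = 6.6/EI.
Compatibility: M_B·(L₁+L₂)/(3EI) = θ_0, giving M_B = 248.3 kN·m (hogging).

M_B = 248.3 kN·m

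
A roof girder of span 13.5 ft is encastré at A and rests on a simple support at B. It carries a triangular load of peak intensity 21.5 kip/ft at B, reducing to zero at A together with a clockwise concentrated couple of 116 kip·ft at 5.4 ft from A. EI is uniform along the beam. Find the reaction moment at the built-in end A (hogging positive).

Release the roller at B. Primary structure: cantilever fixed at A.
Deflection at B on the released cantilever, summing each load's contribution:
  triangular load, peak 21.5 at the free end: 11w₀L⁴/(120EI) = 65461/EI
  clockwise couple 116 at a = 5.4: M₀a(2L − a)/(2EI) = 6765/EI
  δ_0 = 72226/EI
Flexibility coefficient — unit upward force at B: δ_{BB} = L³/(3EI) = 820.1/EI.
Compatibility at B: δ_0 − R_B·δ_{BB} = 0, so R_B = 72226/820.1 = 88.07 kip.
Moment equilibrium about A: M_A = Σ(load moments about A) − R_B·L = 1422 − 88.07×13.5 = 233.2 kip·ft.

M_A = 233.2 kip·ft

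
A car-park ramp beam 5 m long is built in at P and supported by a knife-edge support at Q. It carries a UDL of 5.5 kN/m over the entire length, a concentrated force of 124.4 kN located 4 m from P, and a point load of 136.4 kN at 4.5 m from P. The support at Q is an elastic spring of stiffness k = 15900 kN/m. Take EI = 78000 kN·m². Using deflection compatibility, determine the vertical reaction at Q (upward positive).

R_Q = 191.4 kN

Choose R_Q as the redundant. The primary structure is the cantilever fixed at P.
Downward deflection at the released point Q due to the loads:
  UDL 5.5: wL⁴/(8EI) = 429.7/EI
  point load 124.4 at a = 4: Pa²(3L − a)/(6EI) = 3649/EI
  point load 136.4 at a = 4.5: Pa²(3L − a)/(6EI) = 4834/EI
  δ_0 = 8912/EI
Flexibility coefficient — unit upward force at Q: δ_{QQ} = L³/(3EI) = 41.67/EI.
With EI = 78000 kN·m²: δ_0 = 0.11426 m and δ_{QQ} = 0.000534 m/kN.
Compatibility — the spring shortens by R_Q/k under the reaction it provides: δ_0 − R_Q·δ_{QQ} = R_Q/k. With 1/k = 0.000063 m/kN, R_Q = δ_0 / (δ_{QQ} + 1/k) = 0.11426 / (0.000534 + 0.000063) = 191.4 kN.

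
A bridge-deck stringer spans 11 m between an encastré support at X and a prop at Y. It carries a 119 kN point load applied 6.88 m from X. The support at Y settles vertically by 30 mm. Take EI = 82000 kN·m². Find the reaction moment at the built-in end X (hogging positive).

M_X = 271.7 kN·m

Take the reaction at Y as the redundant and release it; the primary structure is a cantilever fixed at X.
Primary-structure tip deflection at Y by superposition:
  point load 119 at a = 6.88: Pa²(3L − a)/(6EI) = 24521/EI
Flexibility coefficient — unit upward force at Y: δ_{YY} = L³/(3EI) = 443.7/EI.
With EI = 82000 kN·m²: δ_0 = 0.29904 m and δ_{YY} = 0.005411 m/kN.
Compatibility — the beam at Y must follow the support down by 0.03 m: δ_0 − R_Y·δ_{YY} = 0.03, so R_Y = (0.29904 − 0.03)/0.005411 = 49.73 kN.
Moment equilibrium about X: M_X = Σ(load moments about X) − R_Y·L = 818.7 − 49.73×11 = 271.7 kN·m.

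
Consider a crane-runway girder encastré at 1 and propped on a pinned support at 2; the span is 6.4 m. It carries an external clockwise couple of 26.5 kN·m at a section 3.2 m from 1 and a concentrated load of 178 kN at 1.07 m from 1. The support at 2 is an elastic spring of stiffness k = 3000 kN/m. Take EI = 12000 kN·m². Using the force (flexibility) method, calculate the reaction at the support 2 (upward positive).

Release the roller at 2. Primary structure: cantilever fixed at 1.
Downward deflection at the released point 2 due to the loads:
  clockwise couple 26.5 at a = 3.2: M₀a(2L − a)/(2EI) = 407/EI
  point load 178 at a = 1.07: Pa²(3L − a)/(6EI) = 615.8/EI
  δ_0 = 1023/EI
Flexibility coefficient — unit upward force at 2: δ_{22} = L³/(3EI) = 87.38/EI.
With EI = 12000 kN·m²: δ_0 = 0.085236 m and δ_{22} = 0.007282 m/kN.
Compatibility — the spring shortens by R_2/k under the reaction it provides: δ_0 − R_2·δ_{22} = R_2/k. With 1/k = 0.000333 m/kN, R_2 = δ_0 / (δ_{22} + 1/k) = 0.085236 / (0.007282 + 0.000333) = 11.19 kN.

R_2 = 11.19 kN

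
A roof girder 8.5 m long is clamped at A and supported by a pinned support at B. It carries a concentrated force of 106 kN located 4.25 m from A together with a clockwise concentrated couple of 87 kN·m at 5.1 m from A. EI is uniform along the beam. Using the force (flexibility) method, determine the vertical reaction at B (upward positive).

Choose R_B as the redundant. The primary structure is the cantilever fixed at A.
Downward deflection at the released point B due to the loads:
  point load 106 at a = 4.25: Pa²(3L − a)/(6EI) = 6781/EI
  clockwise couple 87 at a = 5.1: M₀a(2L − a)/(2EI) = 2640/EI
  δ_0 = 9421/EI
Flexibility coefficient — unit upward force at B: δ_{BB} = L³/(3EI) = 204.7/EI.
Compatibility at B: δ_0 − R_B·δ_{BB} = 0, so R_B = 9421/204.7 = 46.02 kN.

R_B = 46.02 kN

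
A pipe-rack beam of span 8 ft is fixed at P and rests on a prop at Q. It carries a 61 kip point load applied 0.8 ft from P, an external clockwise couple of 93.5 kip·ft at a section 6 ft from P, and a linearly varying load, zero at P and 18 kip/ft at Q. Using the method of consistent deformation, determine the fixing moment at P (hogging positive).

Choose R_Q as the redundant. The primary structure is the cantilever fixed at P.
Deflection at Q on the released cantilever, summing each load's contribution:
  point load 61 at a = 0.8: Pa²(3L − a)/(6EI) = 151/EI
  clockwise couple 93.5 at a = 6: M₀a(2L − a)/(2EI) = 2805/EI
  triangular load, peak 18 at the free end: 11w₀L⁴/(120EI) = 6758/EI
  δ_0 = 9714/EI
Flexibility coefficient — unit upward force at Q: δ_{QQ} = L³/(3EI) = 170.7/EI.
The prop prevents deflection at Q: R_Q = δ_0/δ_{QQ} = 9714/170.7 = 56.92 kip.
Moment equilibrium about P: M_P = Σ(load moments about P) − R_Q·L = 526.3 − 56.92×8 = 70.94 kip·ft.

M_P = 70.94 kip·ft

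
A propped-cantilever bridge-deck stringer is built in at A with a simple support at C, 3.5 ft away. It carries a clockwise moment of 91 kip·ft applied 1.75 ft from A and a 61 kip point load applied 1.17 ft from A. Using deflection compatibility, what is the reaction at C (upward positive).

R_C = 38.34 kip

Release the roller at C. Primary structure: cantilever fixed at A.
Free-end deflection of the primary structure under the applied loading (downward +):
  clockwise couple 91 at a = 1.75: M₀a(2L − a)/(2EI) = 418/EI
  point load 61 at a = 1.17: Pa²(3L − a)/(6EI) = 129.8/EI
  δ_0 = 547.9/EI
Tip deflection under a unit load at C: L³/(3EI) = 14.29/EI.
Compatibility at C: δ_0 − R_C·δ_{CC} = 0, so R_C = 547.9/14.29 = 38.34 kip.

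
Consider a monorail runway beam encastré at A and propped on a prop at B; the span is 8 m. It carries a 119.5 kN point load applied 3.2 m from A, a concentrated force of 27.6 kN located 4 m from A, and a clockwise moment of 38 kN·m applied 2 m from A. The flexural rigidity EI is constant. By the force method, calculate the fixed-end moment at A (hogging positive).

Take the reaction at B as the redundant and release it; the primary structure is a cantilever fixed at A.
Free-end deflection of the primary structure under the applied loading (downward +):
  point load 119.5 at a = 3.2: Pa²(3L − a)/(6EI) = 4242/EI
  point load 27.6 at a = 4: Pa²(3L − a)/(6EI) = 1472/EI
  clockwise couple 38 at a = 2: M₀a(2L − a)/(2EI) = 532/EI
  δ_0 = 6246/EI
Tip deflection under a unit load at B: L³/(3EI) = 170.7/EI.
The prop prevents deflection at B: R_B = δ_0/δ_{BB} = 6246/170.7 = 36.6 kN.
Moment equilibrium about A: M_A = Σ(load moments about A) − R_B·L = 530.8 − 36.6×8 = 238 kN·m.

M_A = 238 kN·m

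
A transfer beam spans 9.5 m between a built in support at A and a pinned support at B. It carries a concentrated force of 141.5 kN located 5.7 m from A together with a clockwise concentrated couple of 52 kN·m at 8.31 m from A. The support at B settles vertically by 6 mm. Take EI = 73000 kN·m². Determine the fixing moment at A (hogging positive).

Choose R_B as the redundant. The primary structure is the cantilever fixed at A.
Downward deflection at the released point B due to the loads:
  point load 141.5 at a = 5.7: Pa²(3L − a)/(6EI) = 17470/EI
  clockwise couple 52 at a = 8.31: M₀a(2L − a)/(2EI) = 2310/EI
  δ_0 = 19780/EI
Flexibility coefficient — unit upward force at B: δ_{BB} = L³/(3EI) = 285.8/EI.
With EI = 73000 kN·m²: δ_0 = 0.27095 m and δ_{BB} = 0.003915 m/kN.
Compatibility — the beam at B must follow the support down by 0.006 m: δ_0 − R_B·δ_{BB} = 0.006, so R_B = (0.27095 − 0.006)/0.003915 = 67.68 kN.
Moment equilibrium about A: M_A = Σ(load moments about A) − R_B·L = 858.5 − 67.68×9.5 = 215.6 kN·m.

M_A = 215.6 kN·m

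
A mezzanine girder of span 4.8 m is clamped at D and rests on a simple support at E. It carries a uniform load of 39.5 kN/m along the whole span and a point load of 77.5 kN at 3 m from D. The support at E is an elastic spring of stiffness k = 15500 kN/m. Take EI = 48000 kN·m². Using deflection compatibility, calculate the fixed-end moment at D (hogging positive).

M_D = 213.5 kN·m

Choose R_E as the redundant. The primary structure is the cantilever fixed at D.
Free-end deflection of the primary structure under the applied loading (downward +):
  UDL 39.5: wL⁴/(8EI) = 2621/EI
  point load 77.5 at a = 3: Pa²(3L − a)/(6EI) = 1325/EI
  δ_0 = 3946/EI
Tip deflection under a unit load at E: L³/(3EI) = 36.86/EI.
With EI = 48000 kN·m²: δ_0 = 0.082214 m and δ_{EE} = 0.000768 m/kN.
Compatibility — the spring shortens by R_E/k under the reaction it provides: δ_0 − R_E·δ_{EE} = R_E/k. With 1/k = 0.000065 m/kN, R_E = δ_0 / (δ_{EE} + 1/k) = 0.082214 / (0.000768 + 0.000065) = 98.75 kN.
Moment equilibrium about D: M_D = Σ(load moments about D) − R_E·L = 687.5 − 98.75×4.8 = 213.5 kN·m.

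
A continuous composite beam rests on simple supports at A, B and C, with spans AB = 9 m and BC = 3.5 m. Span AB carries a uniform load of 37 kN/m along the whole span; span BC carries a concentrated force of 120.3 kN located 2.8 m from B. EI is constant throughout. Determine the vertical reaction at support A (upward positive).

Release continuity at B by inserting a hinge; the redundant is the internal moment M_B. The primary structure is two simply-supported spans AB and BC.
End slopes at the hinge B, treating each span as simply supported:
  span AB: UDL 37: wL³/(24EI) = 1124/EI
  span BC: point load 120.3 at a = 2.8: Pab(L + b)/(6LEI) = 47.16/EI
  relative rotation θ_0 = (1124 + 47.16)/EI = 1171/EI
A unit hogging moment at B produces rotation L₁/(3EI) + L₂/(3EI) = 4.167/EI.
Compatibility: M_B·(L₁+L₂)/(3EI) = θ_0, giving M_B = 281 kN·m (hogging).
Span AB, ΣM about A with M_B applied at B: R_B^{AB}·9 = 1498 + 281, so R_B^{AB} = 197.7 kN and R_A = 333 − 197.7 = 135.3 kN.

R_A = 135.3 kN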